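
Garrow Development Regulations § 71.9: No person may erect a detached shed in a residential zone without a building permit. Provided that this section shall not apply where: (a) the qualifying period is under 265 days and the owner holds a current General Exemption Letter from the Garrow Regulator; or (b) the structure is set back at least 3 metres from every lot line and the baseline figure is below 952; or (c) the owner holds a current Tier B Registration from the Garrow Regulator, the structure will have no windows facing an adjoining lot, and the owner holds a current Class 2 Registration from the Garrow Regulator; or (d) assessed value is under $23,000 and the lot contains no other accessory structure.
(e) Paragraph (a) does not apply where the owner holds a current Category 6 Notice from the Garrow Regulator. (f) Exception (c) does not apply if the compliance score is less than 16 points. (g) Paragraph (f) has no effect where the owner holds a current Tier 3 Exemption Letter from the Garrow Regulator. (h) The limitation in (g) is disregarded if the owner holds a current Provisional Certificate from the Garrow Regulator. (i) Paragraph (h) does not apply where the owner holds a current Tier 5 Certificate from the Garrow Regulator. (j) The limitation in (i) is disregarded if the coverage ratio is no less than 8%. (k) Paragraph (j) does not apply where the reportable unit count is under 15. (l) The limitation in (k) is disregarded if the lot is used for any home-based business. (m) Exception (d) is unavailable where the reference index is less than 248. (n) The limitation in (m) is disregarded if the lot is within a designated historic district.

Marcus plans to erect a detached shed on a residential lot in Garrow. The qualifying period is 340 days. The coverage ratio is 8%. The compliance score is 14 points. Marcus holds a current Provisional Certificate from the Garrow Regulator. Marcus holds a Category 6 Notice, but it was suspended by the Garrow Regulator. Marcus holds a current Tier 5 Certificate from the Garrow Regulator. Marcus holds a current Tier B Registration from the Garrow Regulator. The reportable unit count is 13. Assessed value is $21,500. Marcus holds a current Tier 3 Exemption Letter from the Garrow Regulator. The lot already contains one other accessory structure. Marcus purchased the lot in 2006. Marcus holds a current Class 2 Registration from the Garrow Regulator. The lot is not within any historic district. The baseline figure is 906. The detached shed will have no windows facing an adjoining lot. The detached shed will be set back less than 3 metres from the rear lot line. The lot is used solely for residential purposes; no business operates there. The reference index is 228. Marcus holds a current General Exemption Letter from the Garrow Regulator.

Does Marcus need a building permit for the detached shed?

No — exception (c) applies; Marcus does not need a building permit.

Exception (a) fails — the qualifying period is 340 days, not under 265 days.
Exception (b) fails — the rear setback is under 3 m.
All of (c)'s requirements are met (a current Tier B Registration is held; no windows face an adjoining lot; a current Class 2 Registration is held). As to paragraphs (f)–(l): (f) applies (the compliance score is 14 points, less than the 16 points limit), but is overridden by (g): (g) operates against (f): a current Tier 3 Exemption Letter is held. (h) applies (a current Provisional Certificate is held), but is set aside by (i): (i) is engaged — a current Tier 5 Certificate is held. (j) would limit (i) — the coverage ratio is 8%, meeting the 8% threshold — but (k) sets (j) aside: (k) operates against (j): the reportable unit count is 13, under the 15 limit. (l), which would lift (k), is inapplicable — the lot is solely residential. Exception (c) stands.
Exception (d) does not apply: the lot already has another accessory structure.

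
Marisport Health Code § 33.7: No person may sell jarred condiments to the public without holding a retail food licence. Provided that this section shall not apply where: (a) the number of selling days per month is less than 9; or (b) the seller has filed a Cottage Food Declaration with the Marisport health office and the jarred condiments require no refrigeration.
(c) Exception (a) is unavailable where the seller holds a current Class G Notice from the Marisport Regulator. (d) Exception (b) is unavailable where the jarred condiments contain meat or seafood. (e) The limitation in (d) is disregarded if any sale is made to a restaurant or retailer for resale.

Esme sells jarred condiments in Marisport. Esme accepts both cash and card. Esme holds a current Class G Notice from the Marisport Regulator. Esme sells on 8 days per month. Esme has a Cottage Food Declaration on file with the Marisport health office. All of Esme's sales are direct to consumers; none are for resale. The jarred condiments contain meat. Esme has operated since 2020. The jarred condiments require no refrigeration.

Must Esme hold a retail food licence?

All of (a)'s requirements are met (the number of selling days per month is 8, less than the 9 limit). Turning to paragraph (c): (c) operates — a current Class G Notice is held. (a) is therefore removed.
All of (b)'s requirements are met (a Cottage Food Declaration is on file; the jarred condiments are shelf-stable). Turning to paragraphs (d)–(e): (d) operates — the jarred condiments contain meat. (e) is not engaged (no sales are for resale), so (d) stands. So (b) is unavailable.
No exception applies. The general rule governs.

Yes — Esme must hold a retail food licence.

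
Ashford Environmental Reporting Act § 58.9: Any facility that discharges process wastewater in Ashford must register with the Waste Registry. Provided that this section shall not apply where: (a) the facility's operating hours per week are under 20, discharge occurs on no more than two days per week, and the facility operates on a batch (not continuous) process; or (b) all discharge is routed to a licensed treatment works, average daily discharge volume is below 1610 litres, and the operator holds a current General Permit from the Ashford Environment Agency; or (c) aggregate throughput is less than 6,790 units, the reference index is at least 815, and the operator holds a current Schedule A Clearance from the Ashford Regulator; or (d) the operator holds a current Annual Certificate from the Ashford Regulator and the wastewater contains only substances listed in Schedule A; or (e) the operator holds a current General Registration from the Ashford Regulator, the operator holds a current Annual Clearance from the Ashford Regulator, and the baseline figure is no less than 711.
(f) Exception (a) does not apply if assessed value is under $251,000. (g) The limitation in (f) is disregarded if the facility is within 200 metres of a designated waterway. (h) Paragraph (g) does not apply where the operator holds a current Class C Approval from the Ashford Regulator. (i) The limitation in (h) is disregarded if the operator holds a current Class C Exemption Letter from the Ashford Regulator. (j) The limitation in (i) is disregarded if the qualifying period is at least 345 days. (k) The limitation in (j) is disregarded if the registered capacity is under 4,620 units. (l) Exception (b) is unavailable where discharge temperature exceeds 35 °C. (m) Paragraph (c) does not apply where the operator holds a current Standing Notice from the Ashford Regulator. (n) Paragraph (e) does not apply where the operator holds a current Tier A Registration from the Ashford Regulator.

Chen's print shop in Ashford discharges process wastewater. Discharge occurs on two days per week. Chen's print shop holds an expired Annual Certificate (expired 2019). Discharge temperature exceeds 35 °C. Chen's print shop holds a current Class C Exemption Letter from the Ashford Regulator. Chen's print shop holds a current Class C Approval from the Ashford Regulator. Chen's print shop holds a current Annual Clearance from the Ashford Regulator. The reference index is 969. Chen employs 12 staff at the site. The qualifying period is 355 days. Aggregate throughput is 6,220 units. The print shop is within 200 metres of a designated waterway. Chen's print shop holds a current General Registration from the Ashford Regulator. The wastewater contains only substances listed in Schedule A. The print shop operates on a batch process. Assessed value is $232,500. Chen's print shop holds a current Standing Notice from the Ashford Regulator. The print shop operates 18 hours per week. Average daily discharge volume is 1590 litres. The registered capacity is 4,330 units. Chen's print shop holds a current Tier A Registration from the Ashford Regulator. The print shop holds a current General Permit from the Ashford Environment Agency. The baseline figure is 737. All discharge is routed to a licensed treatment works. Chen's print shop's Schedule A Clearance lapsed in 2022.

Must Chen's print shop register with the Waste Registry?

Exception (a): the facility's operating hours per week are 18, under the 20 limit; discharge occurs on no more than two days per week; the facility operates on a batch process — every condition holds. Applying paragraphs (f)–(k): (f) is triggered (assessed value is $232,500, under the $251,000 limit), but yields to (g): (g) operates — the print shop is within 200 m of a designated waterway. (h) would limit (g) — a current Class C Approval is held — but (i) sets (h) aside: (i) operates against (h): a current Class C Exemption Letter is held. (j) would limit (i) — the qualifying period is 355 days, meeting the 345 days threshold — but (k) sets (j) aside: (k) is triggered — the registered capacity is 4,330 units, under the 4,620 units limit. (a) remains available.
All of (b)'s requirements are met (discharge is routed to a licensed treatment works; average daily discharge volume is 1590 litres, below the 1610 litres limit; a current General Permit is held). But: (l) operates against (b): discharge temperature exceeds 35 °C. Exception (b) does not apply.
Exception (c) does not apply: the Schedule A Clearance is not current.
Exception (d) fails — no current Annual Certificate is held.
Exception (e) is satisfied on its face — a current General Registration is held; a current Annual Clearance is held; the baseline figure is 737, meeting the 711 threshold. But: (n) operates against (e): a current Tier A Registration is held. Exception (e) does not apply.

No — exception (a) applies; Chen's print shop is not required to register with the Waste Registry.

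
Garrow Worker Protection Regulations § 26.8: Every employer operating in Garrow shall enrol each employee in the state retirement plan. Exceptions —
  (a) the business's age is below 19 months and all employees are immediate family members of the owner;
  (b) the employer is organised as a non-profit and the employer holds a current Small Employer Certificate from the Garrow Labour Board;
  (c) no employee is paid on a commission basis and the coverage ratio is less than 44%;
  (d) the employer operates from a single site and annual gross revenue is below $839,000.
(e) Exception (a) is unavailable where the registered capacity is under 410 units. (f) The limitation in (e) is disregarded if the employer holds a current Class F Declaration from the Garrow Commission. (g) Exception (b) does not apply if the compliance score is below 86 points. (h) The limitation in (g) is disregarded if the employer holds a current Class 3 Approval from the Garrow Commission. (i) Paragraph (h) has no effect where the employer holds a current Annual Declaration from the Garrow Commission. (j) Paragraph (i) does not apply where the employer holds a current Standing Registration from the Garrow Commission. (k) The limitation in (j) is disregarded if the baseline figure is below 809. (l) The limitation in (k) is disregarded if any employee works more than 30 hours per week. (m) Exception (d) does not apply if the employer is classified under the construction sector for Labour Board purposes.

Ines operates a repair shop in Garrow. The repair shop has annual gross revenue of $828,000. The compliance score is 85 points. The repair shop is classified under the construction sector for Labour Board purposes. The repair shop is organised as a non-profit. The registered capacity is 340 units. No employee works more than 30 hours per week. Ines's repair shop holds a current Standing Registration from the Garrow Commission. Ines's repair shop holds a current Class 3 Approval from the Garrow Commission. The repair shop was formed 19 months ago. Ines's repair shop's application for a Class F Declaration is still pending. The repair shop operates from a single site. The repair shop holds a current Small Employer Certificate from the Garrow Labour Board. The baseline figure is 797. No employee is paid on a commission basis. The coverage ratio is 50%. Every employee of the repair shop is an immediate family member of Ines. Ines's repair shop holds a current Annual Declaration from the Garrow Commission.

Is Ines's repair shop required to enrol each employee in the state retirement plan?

Exception (a) fails — the business's age is 19 months, not below 19 months.
Exception (b): the employer is a non-profit; a current Small Employer Certificate is held — every condition holds. However, paragraphs (g)–(l) must be considered: (g) applies — the compliance score is 85 points, below the 86 points limit. (h) is triggered (a current Class 3 Approval is held), but is itself disapplied by (i): (i) operates against (h): a current Annual Declaration is held. (j) would limit (i) — a current Standing Registration is held — but (k) sets (j) aside: (k) operates against (j): the baseline figure is 797, below the 809 limit. (l), which would lift (k), is inapplicable — no employee exceeds 30 hours/week. Exception (b) does not apply.
Exception (c) does not apply: the coverage ratio is 50%, not less than 44%.
Exception (d) is satisfied on its face — the employer operates from a single site; annual gross revenue is $828,000, below the $839,000 limit. Turning to paragraph (m): (m) operates against (d): the repair shop is classified under the construction sector. Exception (d) does not apply.
No exception is made out. Ines's repair shop falls within the general rule.

Yes — Ines's repair shop must enrol each employee in the state retirement plan.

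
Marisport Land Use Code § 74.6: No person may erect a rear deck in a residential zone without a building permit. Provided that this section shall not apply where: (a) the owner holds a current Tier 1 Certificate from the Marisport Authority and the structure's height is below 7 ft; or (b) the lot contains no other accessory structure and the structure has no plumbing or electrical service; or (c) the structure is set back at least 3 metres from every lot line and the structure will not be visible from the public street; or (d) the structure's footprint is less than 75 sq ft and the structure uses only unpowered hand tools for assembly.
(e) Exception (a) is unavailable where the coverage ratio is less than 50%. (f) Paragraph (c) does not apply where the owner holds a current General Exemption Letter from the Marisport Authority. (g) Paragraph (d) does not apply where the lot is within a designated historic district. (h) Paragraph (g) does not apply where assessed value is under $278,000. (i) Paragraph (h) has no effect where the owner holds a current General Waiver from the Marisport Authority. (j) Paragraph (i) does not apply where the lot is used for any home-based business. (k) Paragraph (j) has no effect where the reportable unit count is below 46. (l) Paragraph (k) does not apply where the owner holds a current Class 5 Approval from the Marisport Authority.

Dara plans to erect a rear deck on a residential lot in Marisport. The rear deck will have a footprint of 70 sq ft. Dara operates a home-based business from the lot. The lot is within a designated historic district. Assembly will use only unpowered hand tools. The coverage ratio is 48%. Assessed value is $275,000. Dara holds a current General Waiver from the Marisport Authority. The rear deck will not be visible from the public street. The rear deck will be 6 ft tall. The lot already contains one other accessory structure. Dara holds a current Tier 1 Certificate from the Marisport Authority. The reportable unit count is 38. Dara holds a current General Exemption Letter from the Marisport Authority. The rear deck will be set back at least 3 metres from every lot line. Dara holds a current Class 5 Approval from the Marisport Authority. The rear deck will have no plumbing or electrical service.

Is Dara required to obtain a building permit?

No — exception (d) applies; Dara does not need a building permit.

All of (a)'s requirements are met (a current Tier 1 Certificate is held; the structure's height is 6 ft, below the 7 ft limit). But: (e) operates — the coverage ratio is 48%, less than the 50% limit. (a) is therefore removed.
Exception (b) does not apply: the lot already has another accessory structure.
All of (c)'s requirements are met (the setback is at least 3 m on every side; the structure will not be visible from the street). But applying paragraph (f): (f) is engaged — a current General Exemption Letter is held. So (c) is unavailable.
Exception (d): the structure's footprint is 70 sq ft, less than the 75 sq ft limit; assembly uses only hand tools — every condition holds. Under paragraphs (g)–(l): (g) applies (the lot is in a historic district), but is itself disapplied by (h): (h) applies — assessed value is $275,000, under the $278,000 limit. (i) is triggered (a current General Waiver is held), but yields to (j): (j) operates against (i): a home-based business operates on the lot. (k) would limit (j) — the reportable unit count is 38, below the 46 limit — but (l) sets (k) aside: (l) is engaged — a current Class 5 Approval is held. Exception (d) stands.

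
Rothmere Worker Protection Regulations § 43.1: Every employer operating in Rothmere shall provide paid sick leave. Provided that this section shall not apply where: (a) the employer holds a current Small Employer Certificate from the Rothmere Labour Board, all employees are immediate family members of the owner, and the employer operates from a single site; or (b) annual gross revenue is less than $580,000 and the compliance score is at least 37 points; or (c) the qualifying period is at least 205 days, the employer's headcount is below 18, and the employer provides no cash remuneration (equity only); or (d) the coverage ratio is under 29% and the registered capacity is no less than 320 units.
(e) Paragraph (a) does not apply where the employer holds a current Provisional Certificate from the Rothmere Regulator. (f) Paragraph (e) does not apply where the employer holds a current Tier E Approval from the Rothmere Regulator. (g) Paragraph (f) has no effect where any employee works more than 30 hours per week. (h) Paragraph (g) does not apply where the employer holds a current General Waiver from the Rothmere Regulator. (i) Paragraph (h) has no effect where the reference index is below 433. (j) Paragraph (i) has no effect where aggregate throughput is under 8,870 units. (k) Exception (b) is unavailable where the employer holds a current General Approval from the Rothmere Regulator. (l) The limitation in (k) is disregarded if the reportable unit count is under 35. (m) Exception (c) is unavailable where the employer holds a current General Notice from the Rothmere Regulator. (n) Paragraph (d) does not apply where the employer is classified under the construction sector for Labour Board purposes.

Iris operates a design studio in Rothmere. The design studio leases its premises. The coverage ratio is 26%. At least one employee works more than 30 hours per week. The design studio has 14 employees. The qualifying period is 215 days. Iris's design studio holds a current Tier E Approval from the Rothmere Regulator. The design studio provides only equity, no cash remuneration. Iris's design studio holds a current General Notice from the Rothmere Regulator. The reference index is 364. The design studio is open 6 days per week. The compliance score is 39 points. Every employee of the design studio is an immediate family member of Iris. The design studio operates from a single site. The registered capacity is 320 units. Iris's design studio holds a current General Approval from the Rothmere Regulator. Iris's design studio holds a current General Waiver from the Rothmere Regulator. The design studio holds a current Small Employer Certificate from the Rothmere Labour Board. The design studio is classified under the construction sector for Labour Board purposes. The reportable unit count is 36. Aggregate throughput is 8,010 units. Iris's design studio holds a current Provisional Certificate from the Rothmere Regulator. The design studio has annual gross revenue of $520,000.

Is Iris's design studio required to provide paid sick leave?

No — exception (a) applies; Iris's design studio is not required to provide paid sick leave.

Exception (a): a current Small Employer Certificate is held; every employee is an immediate family member; the employer operates from a single site — every condition holds. Under paragraphs (e)–(j): (e) is engaged (a current Provisional Certificate is held), but is set aside by (f): (f) operates against (e): a current Tier E Approval is held. (g) would limit (f) — at least one employee exceeds 30 hours/week — but (h) sets (g) aside: (h) operates against (g): a current General Waiver is held. (i) applies (the reference index is 364, below the 433 limit), but is itself disapplied by (j): (j) applies — aggregate throughput is 8,010 units, under the 8,870 units limit. Exception (a) stands.
Exception (b): annual gross revenue is $520,000, less than the $580,000 limit; the compliance score is 39 points, meeting the 37 points threshold — every condition holds. However, paragraphs (k)–(l) must be considered: (k) applies — a current General Approval is held. (l), which would lift (k), does not operate here — the reportable unit count is 36, not under 35. Exception (b) does not apply.
All of (c)'s requirements are met (the qualifying period is 215 days, meeting the 205 days threshold; the employer's headcount is 14, below the 18 limit; remuneration is equity-only). However, paragraph (m) must be considered: (m) applies — a current General Notice is held. So (c) is unavailable.
All of (d)'s requirements are met (the coverage ratio is 26%, under the 29% limit; the registered capacity is 320 units, meeting the 320 units threshold). But: (n) operates against (d): the design studio is classified under the construction sector. Exception (d) does not apply.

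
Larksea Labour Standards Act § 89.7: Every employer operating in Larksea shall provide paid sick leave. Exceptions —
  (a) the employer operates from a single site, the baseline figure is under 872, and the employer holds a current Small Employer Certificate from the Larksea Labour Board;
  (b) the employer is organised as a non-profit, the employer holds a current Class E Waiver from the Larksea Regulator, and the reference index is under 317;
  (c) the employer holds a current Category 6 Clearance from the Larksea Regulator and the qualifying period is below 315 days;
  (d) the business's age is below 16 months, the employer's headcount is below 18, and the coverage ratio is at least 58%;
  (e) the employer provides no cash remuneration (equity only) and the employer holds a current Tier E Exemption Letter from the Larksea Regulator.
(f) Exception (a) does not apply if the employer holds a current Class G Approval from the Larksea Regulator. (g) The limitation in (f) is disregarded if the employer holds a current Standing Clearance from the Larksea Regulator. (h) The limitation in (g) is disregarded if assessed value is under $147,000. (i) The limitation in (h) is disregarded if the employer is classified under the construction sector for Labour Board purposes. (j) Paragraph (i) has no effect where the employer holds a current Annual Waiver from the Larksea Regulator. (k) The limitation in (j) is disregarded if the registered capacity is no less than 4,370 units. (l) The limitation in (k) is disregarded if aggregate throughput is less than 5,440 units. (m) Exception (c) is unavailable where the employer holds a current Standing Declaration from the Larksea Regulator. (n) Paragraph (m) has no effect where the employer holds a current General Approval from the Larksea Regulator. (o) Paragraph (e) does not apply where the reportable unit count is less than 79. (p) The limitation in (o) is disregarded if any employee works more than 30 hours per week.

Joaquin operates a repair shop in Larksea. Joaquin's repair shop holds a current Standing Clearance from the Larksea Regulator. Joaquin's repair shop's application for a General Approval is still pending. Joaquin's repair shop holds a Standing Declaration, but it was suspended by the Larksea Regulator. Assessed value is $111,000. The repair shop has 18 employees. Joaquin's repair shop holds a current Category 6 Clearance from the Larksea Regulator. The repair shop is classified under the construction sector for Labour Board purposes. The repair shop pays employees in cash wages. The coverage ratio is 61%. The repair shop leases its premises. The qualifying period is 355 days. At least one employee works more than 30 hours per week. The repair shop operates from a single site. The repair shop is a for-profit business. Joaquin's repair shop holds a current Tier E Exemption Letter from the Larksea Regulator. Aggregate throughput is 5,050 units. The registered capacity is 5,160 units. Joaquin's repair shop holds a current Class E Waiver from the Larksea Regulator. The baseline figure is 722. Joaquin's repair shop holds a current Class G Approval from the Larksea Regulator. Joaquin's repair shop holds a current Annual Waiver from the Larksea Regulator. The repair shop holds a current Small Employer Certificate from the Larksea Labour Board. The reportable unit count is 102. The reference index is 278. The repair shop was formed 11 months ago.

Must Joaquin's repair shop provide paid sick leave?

Exception (a) is satisfied on its face — the employer operates from a single site; the baseline figure is 722, under the 872 limit; a current Small Employer Certificate is held. But applying paragraphs (f)–(l): (f) operates against (a): a current Class G Approval is held. (g) would limit (f) — a current Standing Clearance is held — but (h) sets (g) aside: (h) operates against (g): assessed value is $111,000, under the $147,000 limit. (i) would limit (h) — the repair shop is classified under the construction sector — but (j) sets (i) aside: (j) applies — a current Annual Waiver is held. (k) would limit (j) — the registered capacity is 5,160 units, meeting the 4,370 units threshold — but (l) sets (k) aside: (l) operates against (k): aggregate throughput is 5,050 units, less than the 5,440 units limit. Exception (a) does not apply.
Exception (b) requires that the employer is organised as a non-profit; but the employer is for-profit, so (b) is unavailable.
Exception (c) does not apply: the qualifying period is 355 days, not below 315 days.
Exception (d) requires that the employer's headcount is below 18; but the employer's headcount is 18, not below 18, so (d) is unavailable.
Exception (e) requires that the employer provides no cash remuneration (equity only); but employees are paid cash wages, so (e) is unavailable.
No exception displaces § 89.7.

Yes — Joaquin's repair shop must provide paid sick leave.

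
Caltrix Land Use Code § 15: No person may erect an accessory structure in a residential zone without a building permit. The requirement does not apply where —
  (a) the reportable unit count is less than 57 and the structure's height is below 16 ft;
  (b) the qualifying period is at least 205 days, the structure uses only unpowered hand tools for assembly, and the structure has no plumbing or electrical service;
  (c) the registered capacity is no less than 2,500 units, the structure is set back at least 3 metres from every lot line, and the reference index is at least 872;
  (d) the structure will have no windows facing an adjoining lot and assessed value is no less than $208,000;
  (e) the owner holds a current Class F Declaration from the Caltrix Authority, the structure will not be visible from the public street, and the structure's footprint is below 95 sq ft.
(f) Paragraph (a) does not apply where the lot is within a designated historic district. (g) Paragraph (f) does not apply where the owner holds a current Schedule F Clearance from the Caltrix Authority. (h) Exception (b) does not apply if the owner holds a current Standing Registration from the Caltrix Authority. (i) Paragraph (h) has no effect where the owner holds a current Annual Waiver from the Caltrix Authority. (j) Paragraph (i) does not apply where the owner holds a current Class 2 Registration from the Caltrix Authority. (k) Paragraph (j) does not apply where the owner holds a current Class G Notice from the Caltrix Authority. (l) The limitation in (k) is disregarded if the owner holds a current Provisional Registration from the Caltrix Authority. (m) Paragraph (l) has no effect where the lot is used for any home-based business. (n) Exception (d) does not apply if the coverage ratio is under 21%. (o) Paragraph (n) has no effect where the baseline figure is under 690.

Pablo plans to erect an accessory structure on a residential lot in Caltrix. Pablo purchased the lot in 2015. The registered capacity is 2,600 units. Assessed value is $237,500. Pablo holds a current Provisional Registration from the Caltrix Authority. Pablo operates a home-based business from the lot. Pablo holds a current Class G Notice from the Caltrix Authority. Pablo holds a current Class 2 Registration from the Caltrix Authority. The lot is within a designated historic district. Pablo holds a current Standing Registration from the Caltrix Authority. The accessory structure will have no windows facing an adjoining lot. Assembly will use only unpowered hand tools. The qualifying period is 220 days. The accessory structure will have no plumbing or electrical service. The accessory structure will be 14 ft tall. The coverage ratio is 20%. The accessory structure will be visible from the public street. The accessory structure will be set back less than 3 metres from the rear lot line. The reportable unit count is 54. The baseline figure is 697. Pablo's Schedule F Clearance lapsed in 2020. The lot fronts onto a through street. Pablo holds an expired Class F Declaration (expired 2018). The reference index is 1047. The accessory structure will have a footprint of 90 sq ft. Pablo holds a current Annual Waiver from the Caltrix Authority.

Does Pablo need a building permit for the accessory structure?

Exception (a): the reportable unit count is 54, less than the 57 limit; the structure's height is 14 ft, below the 16 ft limit — every condition holds. However, paragraphs (f)–(g) must be considered: (f) operates against (a): the lot is in a historic district. (g) does not operate here (the Schedule F Clearance is not current), so (f) stands. Exception (a) does not apply.
All of (b)'s requirements are met (the qualifying period is 220 days, meeting the 205 days threshold; assembly uses only hand tools; there is no plumbing or electrical service). Considering the limiting provisions: (h) is engaged (a current Standing Registration is held), but is itself disapplied by (i): (i) operates — a current Annual Waiver is held. (j) would limit (i) — a current Class 2 Registration is held — but (k) sets (j) aside: (k) operates against (j): a current Class G Notice is held. (l) is triggered (a current Provisional Registration is held), but yields to (m): (m) is engaged — a home-based business operates on the lot. Exception (b) stands.
Exception (c) does not apply: the rear setback is under 3 m.
Exception (d) is satisfied on its face — no windows face an adjoining lot; assessed value is $237,500, meeting the $208,000 threshold. However, paragraphs (n)–(o) must be considered: (n) applies — the coverage ratio is 20%, under the 21% limit. (o), which would lift (n), is not engaged — the baseline figure is 697, not under 690. So (d) is unavailable.
Exception (e) requires that the owner holds a current Class F Declaration from the Caltrix Authority; but no current Class F Declaration is held, so (e) is unavailable.

No — exception (b) applies; Pablo does not need a building permit.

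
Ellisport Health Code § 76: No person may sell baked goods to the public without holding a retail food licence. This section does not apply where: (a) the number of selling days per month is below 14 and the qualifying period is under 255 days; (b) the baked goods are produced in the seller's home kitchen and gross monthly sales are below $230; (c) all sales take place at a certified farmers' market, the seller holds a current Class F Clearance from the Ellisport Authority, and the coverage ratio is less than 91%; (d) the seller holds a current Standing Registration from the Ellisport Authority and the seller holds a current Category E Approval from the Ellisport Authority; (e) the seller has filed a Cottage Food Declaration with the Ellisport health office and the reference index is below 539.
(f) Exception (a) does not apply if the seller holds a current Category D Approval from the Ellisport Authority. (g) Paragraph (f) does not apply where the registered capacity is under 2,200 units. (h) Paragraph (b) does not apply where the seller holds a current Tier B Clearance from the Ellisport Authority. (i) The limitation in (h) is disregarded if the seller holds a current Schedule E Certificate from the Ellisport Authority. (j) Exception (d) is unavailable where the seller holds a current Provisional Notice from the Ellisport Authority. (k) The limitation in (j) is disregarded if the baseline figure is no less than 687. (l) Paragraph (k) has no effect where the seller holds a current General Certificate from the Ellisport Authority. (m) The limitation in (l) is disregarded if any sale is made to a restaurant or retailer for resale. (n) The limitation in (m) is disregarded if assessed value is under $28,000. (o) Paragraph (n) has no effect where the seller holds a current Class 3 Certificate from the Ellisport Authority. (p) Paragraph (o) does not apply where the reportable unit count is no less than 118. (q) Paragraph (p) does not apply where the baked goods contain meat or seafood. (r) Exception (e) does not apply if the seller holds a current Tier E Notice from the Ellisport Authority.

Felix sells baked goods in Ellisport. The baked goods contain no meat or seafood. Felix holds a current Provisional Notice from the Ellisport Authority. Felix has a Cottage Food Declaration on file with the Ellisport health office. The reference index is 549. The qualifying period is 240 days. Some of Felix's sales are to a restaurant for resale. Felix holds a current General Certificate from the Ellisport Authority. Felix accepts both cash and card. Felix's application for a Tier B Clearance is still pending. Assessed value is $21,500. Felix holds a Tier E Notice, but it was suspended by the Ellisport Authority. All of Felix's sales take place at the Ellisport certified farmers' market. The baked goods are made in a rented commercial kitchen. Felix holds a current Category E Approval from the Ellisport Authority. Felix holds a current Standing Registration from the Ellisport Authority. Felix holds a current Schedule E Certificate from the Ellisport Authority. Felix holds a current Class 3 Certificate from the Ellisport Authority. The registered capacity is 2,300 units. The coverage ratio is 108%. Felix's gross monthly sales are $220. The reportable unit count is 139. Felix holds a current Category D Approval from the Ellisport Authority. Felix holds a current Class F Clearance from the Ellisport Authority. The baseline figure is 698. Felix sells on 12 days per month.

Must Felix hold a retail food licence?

Yes — Felix must hold a retail food licence.

Exception (a)'s conditions are all satisfied: the number of selling days per month is 12, below the 14 limit; the qualifying period is 240 days, under the 255 days limit. But applying paragraphs (f)–(g): (f) is engaged — a current Category D Approval is held. (g), which would lift (f), is not triggered — the registered capacity is 2,300 units, not under 2,200 units. So (a) is unavailable.
Exception (b) requires that the baked goods are produced in the seller's home kitchen; but the baked goods are made in a commercial kitchen, not a home kitchen, so (b) is unavailable.
Exception (c) does not apply: the coverage ratio is 108%, not less than 91%.
All of (d)'s requirements are met (a current Standing Registration is held; a current Category E Approval is held). But: (j) operates against (d): a current Provisional Notice is held. (k) is engaged (the baseline figure is 698, meeting the 687 threshold), but is itself disapplied by (l): (l) operates — a current General Certificate is held. (m) is engaged (some sales are to a restaurant for resale), but is overridden by (n): (n) operates against (m): assessed value is $21,500, under the $28,000 limit. (o) would limit (n) — a current Class 3 Certificate is held — but (p) sets (o) aside: (p) is engaged — the reportable unit count is 139, meeting the 118 threshold. (q), which would lift (p), is not triggered — the baked goods contain no meat or seafood. Exception (d) does not apply.
Exception (e) does not apply: the reference index is 549, not below 539.
None of the exceptions is available; § 76 applies in full.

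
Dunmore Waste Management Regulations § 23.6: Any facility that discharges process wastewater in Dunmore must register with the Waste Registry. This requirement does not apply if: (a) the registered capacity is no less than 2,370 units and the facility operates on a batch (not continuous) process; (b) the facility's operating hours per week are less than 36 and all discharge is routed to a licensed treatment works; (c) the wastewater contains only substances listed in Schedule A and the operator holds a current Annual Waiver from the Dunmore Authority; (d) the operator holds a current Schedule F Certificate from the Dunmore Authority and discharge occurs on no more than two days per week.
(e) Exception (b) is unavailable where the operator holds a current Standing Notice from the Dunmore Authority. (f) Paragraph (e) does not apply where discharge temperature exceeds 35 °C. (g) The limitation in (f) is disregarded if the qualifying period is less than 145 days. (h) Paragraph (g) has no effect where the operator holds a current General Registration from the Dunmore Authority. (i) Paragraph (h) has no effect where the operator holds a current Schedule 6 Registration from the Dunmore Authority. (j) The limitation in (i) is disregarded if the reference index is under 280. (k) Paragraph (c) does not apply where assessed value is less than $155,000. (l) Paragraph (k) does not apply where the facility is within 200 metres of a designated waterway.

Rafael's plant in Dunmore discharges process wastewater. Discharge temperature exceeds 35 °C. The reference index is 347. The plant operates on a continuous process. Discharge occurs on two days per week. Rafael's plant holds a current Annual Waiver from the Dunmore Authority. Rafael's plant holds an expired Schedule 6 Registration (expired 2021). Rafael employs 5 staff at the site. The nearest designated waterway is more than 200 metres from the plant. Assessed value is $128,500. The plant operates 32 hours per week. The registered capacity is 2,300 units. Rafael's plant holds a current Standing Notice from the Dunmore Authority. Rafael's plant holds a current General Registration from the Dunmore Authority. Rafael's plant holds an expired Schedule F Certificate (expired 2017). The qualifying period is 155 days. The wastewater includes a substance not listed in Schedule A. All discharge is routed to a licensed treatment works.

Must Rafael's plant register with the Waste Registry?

Exception (a) requires that the registered capacity is no less than 2,370 units; but the registered capacity is 2,300 units, short of 2,370 units, so (a) is unavailable.
Exception (b) is satisfied on its face — the facility's operating hours per week are 32, less than the 36 limit; discharge is routed to a licensed treatment works. As to paragraphs (e)–(j): (e) would limit (b) — a current Standing Notice is held — but (f) sets (e) aside: (f) operates against (e): discharge temperature exceeds 35 °C. (g), which would lift (f), is not triggered — the qualifying period is 155 days, not less than 145 days. Exception (b) stands.
Exception (c) requires that the wastewater contains only substances listed in Schedule A; but the wastewater includes a non-Schedule-A substance, so (c) is unavailable.
Exception (d) does not apply: there is no Schedule F Certificate in force.

No — exception (b) applies; Rafael's plant is not required to register with the Waste Registry.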